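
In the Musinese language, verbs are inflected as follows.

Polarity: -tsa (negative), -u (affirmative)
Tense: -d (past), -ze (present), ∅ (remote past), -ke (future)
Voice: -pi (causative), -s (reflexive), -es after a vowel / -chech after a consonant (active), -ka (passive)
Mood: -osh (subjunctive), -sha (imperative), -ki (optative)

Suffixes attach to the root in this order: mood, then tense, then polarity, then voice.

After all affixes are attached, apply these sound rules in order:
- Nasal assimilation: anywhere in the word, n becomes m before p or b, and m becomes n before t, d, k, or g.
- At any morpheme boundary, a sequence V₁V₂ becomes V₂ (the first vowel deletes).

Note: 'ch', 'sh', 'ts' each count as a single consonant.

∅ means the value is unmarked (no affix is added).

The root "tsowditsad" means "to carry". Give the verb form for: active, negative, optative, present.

Attach mood optative -ki → tsowditsadki.
Attach tense present -ze → tsowditsadkize.
Attach polarity negative -tsa → tsowditsadkizetsa.
Attach voice active -es (after vowel 'a') → tsowditsadkizetsaes.
Nasal assimilation: no change.
Apply vowel deletion: tsowditsadkizetsaes → tsowditsadkizetses.

tsowditsadkizetses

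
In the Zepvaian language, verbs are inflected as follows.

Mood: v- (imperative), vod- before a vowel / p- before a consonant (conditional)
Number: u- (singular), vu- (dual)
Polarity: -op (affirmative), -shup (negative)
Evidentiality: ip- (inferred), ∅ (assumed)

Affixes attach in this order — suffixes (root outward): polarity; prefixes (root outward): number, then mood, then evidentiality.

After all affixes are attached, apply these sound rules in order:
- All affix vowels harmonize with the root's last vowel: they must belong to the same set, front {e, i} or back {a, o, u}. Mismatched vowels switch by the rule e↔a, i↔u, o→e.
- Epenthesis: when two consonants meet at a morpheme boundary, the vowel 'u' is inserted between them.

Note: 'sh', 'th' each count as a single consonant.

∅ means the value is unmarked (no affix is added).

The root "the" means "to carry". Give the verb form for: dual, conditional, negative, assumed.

puvitheship

Attach polarity negative -shup → theshup.
Attach number dual vu- → vutheshup.
Attach mood conditional p- (before consonant 'v') → pvutheshup.
evidentiality = assumed: zero marking, form stays pvutheshup.
Apply vowel harmony: pvutheshup → pvitheship.
Apply epenthesis: pvitheship → puvitheship.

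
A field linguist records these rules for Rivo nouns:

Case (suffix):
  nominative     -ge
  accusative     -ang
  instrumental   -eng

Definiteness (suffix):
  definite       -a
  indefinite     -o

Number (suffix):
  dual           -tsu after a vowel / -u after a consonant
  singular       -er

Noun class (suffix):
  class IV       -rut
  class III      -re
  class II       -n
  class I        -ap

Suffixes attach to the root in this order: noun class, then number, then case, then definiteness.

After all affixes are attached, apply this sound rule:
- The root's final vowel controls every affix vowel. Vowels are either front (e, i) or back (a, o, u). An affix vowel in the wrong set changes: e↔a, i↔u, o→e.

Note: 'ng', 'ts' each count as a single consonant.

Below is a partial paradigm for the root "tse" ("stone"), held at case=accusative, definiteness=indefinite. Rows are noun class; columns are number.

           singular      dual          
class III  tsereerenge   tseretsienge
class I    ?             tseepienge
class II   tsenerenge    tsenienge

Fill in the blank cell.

tseeperenge

Attach noun class class I -ap → tseap.
Attach number singular -er → tseaper.
Attach case accusative -ang → tseaperang.
Attach definiteness indefinite -o → tseaperango.
Apply vowel harmony: tseaperango → tseeperenge.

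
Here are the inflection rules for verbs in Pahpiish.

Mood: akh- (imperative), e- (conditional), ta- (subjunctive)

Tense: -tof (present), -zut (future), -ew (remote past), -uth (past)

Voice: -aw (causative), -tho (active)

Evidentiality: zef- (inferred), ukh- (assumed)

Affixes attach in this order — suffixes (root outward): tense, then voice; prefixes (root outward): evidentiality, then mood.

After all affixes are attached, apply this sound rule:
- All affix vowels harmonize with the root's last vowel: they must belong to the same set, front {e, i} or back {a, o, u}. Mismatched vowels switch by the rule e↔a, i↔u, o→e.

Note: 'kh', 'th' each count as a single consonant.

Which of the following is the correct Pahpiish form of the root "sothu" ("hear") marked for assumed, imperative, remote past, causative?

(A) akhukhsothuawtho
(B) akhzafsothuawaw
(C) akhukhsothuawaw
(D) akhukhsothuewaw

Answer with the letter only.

Attach tense remote past -ew → sothuew.
Attach evidentiality assumed ukh- → ukhsothuew.
Attach mood imperative akh- → akhukhsothuew.
Attach voice causative -aw → akhukhsothuewaw.
Apply vowel harmony: akhukhsothuewaw → akhukhsothuawaw.
So the correct form is akhukhsothuawaw, option (C).
(A) akhukhsothuawtho is wrong: it uses active instead of causative for voice.
(B) akhzafsothuawaw is wrong: it uses inferred instead of assumed for evidentiality.
(D) akhukhsothuewaw is wrong: it fails to apply the sound rule(s).

C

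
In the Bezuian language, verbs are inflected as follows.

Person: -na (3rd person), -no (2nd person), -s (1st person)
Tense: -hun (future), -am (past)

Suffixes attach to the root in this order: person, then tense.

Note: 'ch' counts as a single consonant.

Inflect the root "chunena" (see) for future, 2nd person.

chunenanohun

Attach person 2nd person -no → chunenano.
Attach tense future -hun → chunenanohun.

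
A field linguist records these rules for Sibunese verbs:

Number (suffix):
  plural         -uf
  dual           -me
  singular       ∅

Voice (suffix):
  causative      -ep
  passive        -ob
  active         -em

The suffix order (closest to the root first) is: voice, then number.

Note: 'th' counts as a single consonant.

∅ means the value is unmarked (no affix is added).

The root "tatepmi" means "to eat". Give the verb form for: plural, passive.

Attach voice passive -ob → tatepmiob.
Attach number plural -uf → tatepmiobuf.

tatepmiobuf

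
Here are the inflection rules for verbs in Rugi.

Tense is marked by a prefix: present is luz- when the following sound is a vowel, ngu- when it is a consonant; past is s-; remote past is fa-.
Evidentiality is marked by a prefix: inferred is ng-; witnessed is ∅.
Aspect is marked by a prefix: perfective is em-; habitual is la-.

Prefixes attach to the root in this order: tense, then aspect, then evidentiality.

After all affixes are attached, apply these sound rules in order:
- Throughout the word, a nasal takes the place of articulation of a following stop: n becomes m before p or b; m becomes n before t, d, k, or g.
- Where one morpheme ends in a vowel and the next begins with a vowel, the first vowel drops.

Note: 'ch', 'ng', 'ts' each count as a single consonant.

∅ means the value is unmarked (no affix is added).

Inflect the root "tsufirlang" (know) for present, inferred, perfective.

ngemngutsufirlang

Attach tense present ngu- (before consonant 'ts') → ngutsufirlang.
Attach aspect perfective em- → emngutsufirlang.
Attach evidentiality inferred ng- → ngemngutsufirlang.
Nasal assimilation: no change.
Vowel deletion: no change.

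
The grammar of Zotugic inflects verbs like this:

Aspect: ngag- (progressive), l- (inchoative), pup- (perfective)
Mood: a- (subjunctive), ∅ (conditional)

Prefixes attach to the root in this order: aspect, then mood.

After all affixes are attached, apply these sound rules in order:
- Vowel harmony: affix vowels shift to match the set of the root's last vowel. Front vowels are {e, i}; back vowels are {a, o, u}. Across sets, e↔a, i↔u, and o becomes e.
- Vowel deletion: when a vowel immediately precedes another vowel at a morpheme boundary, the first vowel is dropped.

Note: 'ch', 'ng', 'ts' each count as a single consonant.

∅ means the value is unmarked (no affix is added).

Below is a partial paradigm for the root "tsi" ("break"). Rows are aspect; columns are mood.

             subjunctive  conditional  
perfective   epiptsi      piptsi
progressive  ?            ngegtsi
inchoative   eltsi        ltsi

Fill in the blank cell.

Attach aspect progressive ngag- → ngagtsi.
Attach mood subjunctive a- → angagtsi.
Apply vowel harmony: angagtsi → engegtsi.
Vowel deletion: no change.

engegtsi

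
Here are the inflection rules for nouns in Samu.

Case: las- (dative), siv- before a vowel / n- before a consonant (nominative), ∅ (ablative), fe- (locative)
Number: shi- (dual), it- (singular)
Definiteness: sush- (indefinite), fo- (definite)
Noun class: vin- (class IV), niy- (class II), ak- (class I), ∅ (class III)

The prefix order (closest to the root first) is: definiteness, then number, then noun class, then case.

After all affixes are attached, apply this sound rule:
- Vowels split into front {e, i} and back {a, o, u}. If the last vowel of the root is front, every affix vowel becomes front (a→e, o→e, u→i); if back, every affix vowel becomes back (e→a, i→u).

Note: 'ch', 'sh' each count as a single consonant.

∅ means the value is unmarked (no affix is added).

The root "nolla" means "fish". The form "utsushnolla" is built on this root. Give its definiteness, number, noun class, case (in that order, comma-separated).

Segment: it-sush-nolla.
definiteness: sush- → indefinite.
number: it- → singular.
noun class: ∅ → class III.
case: ∅ → ablative.

indefinite, singular, class III, ablative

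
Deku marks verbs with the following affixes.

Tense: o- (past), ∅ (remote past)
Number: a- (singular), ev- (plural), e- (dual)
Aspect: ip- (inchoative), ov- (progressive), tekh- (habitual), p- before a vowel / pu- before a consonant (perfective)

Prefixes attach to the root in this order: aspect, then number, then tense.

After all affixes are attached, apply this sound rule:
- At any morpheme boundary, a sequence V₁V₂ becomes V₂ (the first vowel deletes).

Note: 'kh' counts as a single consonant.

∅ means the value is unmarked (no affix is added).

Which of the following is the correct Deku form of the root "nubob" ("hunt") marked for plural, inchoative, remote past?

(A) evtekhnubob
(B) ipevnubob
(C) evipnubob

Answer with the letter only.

Attach aspect inchoative ip- → ipnubob.
Attach number plural ev- → evipnubob.
tense = remote past: zero marking, form stays evipnubob.
Vowel deletion: no change.
So the correct form is evipnubob, option (C).
(B) ipevnubob is wrong: it has the affixes in the wrong order.
(A) evtekhnubob is wrong: it uses habitual instead of inchoative for aspect.

C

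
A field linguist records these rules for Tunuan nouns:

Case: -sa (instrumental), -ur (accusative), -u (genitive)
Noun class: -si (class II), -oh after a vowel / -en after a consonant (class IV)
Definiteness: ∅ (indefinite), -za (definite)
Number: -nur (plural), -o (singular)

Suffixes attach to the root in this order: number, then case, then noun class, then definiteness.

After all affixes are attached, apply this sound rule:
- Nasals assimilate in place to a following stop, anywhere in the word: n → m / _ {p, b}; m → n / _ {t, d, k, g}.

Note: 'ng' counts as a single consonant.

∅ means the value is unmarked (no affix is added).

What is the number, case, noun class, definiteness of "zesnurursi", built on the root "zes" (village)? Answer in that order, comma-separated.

plural, accusative, class II, indefinite

Segment: zes-nur-ur-si.
number: -nur → plural.
case: -ur → accusative.
noun class: -si → class II.
definiteness: ∅ → indefinite.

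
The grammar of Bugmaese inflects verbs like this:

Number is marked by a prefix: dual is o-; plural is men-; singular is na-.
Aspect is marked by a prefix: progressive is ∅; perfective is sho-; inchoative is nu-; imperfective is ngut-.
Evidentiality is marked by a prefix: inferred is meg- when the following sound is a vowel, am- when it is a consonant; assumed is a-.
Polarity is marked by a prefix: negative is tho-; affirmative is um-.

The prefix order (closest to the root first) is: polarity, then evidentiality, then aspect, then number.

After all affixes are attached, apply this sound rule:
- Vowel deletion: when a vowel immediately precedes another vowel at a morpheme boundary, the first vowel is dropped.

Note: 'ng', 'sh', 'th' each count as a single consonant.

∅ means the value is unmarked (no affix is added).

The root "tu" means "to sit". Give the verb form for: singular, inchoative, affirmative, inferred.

Attach polarity affirmative um- → umtu.
Attach evidentiality inferred meg- (before vowel 'u') → megumtu.
Attach aspect inchoative nu- → numegumtu.
Attach number singular na- → nanumegumtu.
Vowel deletion: no change.

nanumegumtu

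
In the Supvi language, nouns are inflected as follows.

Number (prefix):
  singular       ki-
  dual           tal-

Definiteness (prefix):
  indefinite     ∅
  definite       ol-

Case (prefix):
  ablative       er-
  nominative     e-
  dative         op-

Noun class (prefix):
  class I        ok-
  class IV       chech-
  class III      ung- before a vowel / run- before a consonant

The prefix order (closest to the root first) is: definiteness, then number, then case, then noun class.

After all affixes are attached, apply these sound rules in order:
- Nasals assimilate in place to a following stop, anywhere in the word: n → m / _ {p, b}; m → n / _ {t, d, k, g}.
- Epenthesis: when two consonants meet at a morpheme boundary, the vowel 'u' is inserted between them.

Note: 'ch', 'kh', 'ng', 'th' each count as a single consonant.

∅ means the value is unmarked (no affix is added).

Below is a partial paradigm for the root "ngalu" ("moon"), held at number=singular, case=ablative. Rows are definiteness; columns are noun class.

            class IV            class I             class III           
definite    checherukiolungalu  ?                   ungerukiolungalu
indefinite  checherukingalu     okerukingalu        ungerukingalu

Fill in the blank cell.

Attach definiteness definite ol- → olngalu.
Attach number singular ki- → kiolngalu.
Attach case ablative er- → erkiolngalu.
Attach noun class class I ok- → okerkiolngalu.
Nasal assimilation: no change.
Apply epenthesis: okerkiolngalu → okerukiolungalu.

okerukiolungalu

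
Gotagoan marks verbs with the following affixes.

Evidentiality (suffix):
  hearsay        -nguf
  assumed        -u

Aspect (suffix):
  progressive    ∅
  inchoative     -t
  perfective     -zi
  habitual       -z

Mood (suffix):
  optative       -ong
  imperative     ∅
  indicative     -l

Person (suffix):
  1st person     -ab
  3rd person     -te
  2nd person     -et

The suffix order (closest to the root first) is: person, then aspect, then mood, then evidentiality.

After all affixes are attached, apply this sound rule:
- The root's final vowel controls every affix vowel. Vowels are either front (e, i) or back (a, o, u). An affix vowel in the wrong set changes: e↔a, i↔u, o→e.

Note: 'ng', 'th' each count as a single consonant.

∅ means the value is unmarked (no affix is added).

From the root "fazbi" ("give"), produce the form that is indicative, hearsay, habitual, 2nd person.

fazbietzlngif

Attach person 2nd person -et → fazbiet.
Attach aspect habitual -z → fazbietz.
Attach mood indicative -l → fazbietzl.
Attach evidentiality hearsay -nguf → fazbietzlnguf.
Apply vowel harmony: fazbietzlnguf → fazbietzlngif.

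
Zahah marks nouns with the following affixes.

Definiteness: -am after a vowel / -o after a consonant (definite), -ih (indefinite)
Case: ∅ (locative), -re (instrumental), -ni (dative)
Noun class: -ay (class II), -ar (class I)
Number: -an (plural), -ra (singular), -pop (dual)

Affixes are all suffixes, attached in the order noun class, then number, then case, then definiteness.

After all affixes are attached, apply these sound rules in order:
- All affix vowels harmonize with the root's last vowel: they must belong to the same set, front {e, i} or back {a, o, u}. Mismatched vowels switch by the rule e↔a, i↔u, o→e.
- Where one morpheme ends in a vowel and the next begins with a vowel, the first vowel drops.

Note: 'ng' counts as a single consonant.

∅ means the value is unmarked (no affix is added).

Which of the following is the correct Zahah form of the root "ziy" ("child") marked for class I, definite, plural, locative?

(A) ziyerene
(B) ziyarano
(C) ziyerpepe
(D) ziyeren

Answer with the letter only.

A

Attach noun class class I -ar → ziyar.
Attach number plural -an → ziyaran.
case = locative: zero marking, form stays ziyaran.
Attach definiteness definite -o (after consonant 'n') → ziyarano.
Apply vowel harmony: ziyarano → ziyerene.
Vowel deletion: no change.
So the correct form is ziyerene, option (A).
(B) ziyarano is wrong: it fails to apply the sound rule(s).
(D) ziyeren is wrong: it has the affixes in the wrong order.
(C) ziyerpepe is wrong: it uses dual instead of plural for number.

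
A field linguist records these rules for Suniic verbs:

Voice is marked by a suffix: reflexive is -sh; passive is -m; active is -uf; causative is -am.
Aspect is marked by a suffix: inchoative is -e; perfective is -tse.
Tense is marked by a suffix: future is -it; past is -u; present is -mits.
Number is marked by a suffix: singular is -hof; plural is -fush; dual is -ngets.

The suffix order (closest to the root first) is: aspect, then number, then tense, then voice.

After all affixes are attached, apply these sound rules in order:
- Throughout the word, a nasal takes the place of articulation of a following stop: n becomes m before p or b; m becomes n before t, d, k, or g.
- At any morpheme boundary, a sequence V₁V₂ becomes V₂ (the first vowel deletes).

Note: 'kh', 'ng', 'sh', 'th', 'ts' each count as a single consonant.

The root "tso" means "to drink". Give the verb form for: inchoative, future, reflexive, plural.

tsefushitsh

Attach aspect inchoative -e → tsoe.
Attach number plural -fush → tsoefush.
Attach tense future -it → tsoefushit.
Attach voice reflexive -sh → tsoefushitsh.
Nasal assimilation: no change.
Apply vowel deletion: tsoefushitsh → tsefushitsh.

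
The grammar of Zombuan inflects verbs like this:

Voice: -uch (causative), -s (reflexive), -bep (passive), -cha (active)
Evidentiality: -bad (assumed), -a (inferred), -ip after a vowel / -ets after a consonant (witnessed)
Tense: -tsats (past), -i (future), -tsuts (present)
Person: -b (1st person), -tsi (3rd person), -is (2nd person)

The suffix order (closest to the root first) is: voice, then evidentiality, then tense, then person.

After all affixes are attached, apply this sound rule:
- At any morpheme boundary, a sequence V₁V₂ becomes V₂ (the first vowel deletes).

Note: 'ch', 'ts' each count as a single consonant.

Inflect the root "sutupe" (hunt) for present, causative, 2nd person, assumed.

Attach voice causative -uch → sutupeuch.
Attach evidentiality assumed -bad → sutupeuchbad.
Attach tense present -tsuts → sutupeuchbadtsuts.
Attach person 2nd person -is → sutupeuchbadtsutsis.
Apply vowel deletion: sutupeuchbadtsutsis → sutupuchbadtsutsis.

sutupuchbadtsutsis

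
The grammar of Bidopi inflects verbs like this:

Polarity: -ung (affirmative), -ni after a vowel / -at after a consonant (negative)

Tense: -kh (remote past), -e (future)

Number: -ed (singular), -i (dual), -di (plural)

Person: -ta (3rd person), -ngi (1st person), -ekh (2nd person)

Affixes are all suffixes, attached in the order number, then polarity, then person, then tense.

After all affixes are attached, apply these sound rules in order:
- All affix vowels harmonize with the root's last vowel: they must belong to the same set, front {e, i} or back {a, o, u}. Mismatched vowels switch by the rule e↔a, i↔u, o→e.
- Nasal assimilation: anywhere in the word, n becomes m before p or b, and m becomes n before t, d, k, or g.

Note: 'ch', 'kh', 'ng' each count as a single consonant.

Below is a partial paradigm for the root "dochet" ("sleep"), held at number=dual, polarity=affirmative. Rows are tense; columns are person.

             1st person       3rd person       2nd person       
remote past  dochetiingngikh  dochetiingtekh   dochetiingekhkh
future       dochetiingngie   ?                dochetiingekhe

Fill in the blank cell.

Attach number dual -i → docheti.
Attach polarity affirmative -ung → dochetiung.
Attach person 3rd person -ta → dochetiungta.
Attach tense future -e → dochetiungtae.
Apply vowel harmony: dochetiungtae → dochetiingtee.
Nasal assimilation: no change.

dochetiingtee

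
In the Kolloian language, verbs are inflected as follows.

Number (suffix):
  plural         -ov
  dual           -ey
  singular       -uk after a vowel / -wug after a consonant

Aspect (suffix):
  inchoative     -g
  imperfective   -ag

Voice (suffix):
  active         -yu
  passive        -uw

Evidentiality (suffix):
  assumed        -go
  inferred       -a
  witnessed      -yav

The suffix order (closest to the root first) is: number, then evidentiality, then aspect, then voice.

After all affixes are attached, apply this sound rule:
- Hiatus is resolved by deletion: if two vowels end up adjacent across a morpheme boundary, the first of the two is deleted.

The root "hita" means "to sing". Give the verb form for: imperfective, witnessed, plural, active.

hitovyavagyu

Attach number plural -ov → hitaov.
Attach evidentiality witnessed -yav → hitaovyav.
Attach aspect imperfective -ag → hitaovyavag.
Attach voice active -yu → hitaovyavagyu.
Apply vowel deletion: hitaovyavagyu → hitovyavagyu.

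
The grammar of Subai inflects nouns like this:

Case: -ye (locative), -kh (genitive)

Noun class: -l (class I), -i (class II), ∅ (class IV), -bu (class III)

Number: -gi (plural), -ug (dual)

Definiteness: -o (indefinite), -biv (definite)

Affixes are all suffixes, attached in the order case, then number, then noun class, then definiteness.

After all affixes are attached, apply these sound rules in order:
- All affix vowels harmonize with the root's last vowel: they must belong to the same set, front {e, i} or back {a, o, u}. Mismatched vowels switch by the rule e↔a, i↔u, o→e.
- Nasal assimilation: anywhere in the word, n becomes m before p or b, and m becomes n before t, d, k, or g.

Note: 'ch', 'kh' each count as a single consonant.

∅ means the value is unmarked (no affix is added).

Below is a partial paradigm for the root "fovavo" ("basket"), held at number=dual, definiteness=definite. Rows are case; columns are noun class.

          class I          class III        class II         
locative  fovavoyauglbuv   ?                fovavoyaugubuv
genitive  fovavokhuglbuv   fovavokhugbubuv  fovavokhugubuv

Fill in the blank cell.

fovavoyaugbubuv

Attach case locative -ye → fovavoye.
Attach number dual -ug → fovavoyeug.
Attach noun class class III -bu → fovavoyeugbu.
Attach definiteness definite -biv → fovavoyeugbubiv.
Apply vowel harmony: fovavoyeugbubiv → fovavoyaugbubuv.
Nasal assimilation: no change.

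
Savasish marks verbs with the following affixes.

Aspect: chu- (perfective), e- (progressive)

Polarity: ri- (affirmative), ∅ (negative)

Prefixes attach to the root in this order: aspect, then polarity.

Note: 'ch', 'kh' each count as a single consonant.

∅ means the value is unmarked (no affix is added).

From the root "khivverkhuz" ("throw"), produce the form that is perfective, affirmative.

richukhivverkhuz

Attach aspect perfective chu- → chukhivverkhuz.
Attach polarity affirmative ri- → richukhivverkhuz.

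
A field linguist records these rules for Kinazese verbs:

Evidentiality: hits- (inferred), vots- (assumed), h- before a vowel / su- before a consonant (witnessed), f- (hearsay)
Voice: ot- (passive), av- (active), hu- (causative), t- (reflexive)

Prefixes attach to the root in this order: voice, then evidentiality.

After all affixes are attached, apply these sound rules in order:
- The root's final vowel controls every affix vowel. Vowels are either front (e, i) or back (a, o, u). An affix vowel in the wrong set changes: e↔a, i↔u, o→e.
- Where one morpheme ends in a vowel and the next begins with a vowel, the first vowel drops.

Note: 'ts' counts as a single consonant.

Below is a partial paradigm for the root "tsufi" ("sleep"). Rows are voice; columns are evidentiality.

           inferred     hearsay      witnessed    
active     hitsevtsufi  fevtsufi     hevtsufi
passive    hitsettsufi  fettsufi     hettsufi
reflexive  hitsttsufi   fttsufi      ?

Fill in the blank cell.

sittsufi

Attach voice reflexive t- → ttsufi.
Attach evidentiality witnessed su- (before consonant 't') → suttsufi.
Apply vowel harmony: suttsufi → sittsufi.
Vowel deletion: no change.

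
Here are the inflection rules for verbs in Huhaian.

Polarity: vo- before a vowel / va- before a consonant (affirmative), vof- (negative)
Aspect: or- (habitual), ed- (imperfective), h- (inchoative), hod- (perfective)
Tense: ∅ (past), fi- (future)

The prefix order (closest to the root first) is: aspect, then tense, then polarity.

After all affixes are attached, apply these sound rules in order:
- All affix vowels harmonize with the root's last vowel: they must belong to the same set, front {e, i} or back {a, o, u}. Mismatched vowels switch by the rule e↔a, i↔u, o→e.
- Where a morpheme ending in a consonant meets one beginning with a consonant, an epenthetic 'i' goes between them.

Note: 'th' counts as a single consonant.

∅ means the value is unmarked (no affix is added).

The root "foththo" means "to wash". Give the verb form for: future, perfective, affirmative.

vafuhodifoththo

Attach aspect perfective hod- → hodfoththo.
Attach tense future fi- → fihodfoththo.
Attach polarity affirmative va- (before consonant 'f') → vafihodfoththo.
Apply vowel harmony: vafihodfoththo → vafuhodfoththo.
Apply epenthesis: vafuhodfoththo → vafuhodifoththo.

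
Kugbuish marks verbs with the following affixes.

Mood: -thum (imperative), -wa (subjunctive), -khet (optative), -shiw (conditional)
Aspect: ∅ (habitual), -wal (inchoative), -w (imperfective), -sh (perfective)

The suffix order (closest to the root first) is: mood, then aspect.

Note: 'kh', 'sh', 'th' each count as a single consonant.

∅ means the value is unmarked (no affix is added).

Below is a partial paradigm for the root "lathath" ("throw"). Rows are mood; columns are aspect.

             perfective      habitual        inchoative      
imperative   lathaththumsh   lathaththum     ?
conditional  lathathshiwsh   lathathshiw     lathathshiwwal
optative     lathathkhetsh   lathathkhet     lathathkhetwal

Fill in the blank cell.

Attach mood imperative -thum → lathaththum.
Attach aspect inchoative -wal → lathaththumwal.

lathaththumwal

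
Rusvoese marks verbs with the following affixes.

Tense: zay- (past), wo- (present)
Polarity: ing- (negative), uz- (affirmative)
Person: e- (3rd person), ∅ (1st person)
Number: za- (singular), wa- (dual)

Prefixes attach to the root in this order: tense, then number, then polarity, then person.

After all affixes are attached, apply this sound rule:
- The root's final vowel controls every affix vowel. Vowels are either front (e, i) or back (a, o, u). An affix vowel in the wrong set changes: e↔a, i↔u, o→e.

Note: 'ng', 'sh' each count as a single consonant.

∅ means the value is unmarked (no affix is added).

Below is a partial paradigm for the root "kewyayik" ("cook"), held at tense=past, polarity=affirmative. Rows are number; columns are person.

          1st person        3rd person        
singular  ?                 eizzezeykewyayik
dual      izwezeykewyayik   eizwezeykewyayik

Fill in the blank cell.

Attach tense past zay- → zaykewyayik.
Attach number singular za- → zazaykewyayik.
Attach polarity affirmative uz- → uzzazaykewyayik.
person = 1st person: zero marking, form stays uzzazaykewyayik.
Apply vowel harmony: uzzazaykewyayik → izzezeykewyayik.

izzezeykewyayik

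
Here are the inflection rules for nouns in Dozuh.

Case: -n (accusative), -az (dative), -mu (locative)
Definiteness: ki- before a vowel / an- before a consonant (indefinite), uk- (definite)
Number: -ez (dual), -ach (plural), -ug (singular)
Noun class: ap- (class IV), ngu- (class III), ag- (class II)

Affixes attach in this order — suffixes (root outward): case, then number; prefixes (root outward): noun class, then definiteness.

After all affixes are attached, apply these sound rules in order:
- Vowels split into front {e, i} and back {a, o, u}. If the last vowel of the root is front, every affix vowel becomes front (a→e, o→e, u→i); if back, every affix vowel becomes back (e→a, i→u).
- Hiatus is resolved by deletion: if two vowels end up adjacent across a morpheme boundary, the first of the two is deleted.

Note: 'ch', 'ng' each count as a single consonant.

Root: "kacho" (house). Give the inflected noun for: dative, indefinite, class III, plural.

anngukachazach

Attach noun class class III ngu- → ngukacho.
Attach case dative -az → ngukachoaz.
Attach definiteness indefinite an- (before consonant 'ng') → anngukachoaz.
Attach number plural -ach → anngukachoazach.
Vowel harmony: no change.
Apply vowel deletion: anngukachoazach → anngukachazach.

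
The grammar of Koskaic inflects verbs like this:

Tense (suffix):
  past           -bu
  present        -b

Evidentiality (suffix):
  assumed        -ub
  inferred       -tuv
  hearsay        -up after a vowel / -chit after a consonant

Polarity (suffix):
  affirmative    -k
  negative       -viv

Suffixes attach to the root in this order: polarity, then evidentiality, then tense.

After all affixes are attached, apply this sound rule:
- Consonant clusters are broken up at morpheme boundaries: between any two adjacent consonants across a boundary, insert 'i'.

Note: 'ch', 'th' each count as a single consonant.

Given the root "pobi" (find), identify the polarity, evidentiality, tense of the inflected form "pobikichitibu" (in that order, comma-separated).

affirmative, hearsay, past

Segment: pobi-k-chit-bu.
polarity: -k → affirmative.
evidentiality: -up/chit → hearsay.
tense: -bu → past.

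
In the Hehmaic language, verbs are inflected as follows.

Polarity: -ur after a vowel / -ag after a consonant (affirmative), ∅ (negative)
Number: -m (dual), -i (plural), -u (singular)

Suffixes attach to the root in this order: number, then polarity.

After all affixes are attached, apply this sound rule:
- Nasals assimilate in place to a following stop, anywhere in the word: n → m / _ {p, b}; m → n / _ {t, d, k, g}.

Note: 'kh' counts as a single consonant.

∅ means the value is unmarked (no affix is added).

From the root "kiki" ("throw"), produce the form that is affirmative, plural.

Attach number plural -i → kikii.
Attach polarity affirmative -ur (after vowel 'i') → kikiiur.
Nasal assimilation: no change.

kikiiur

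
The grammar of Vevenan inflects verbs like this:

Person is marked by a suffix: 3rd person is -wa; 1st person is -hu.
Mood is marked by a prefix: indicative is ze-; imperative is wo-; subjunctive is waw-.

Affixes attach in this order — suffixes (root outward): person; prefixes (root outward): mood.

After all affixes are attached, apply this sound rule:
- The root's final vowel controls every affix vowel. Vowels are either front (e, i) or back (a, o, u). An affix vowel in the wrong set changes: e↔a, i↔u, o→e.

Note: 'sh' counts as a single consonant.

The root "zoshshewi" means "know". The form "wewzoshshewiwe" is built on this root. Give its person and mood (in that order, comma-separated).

Segment: waw-zoshshewi-wa.
person: -wa → 3rd person.
mood: waw- → subjunctive.

3rd person, subjunctive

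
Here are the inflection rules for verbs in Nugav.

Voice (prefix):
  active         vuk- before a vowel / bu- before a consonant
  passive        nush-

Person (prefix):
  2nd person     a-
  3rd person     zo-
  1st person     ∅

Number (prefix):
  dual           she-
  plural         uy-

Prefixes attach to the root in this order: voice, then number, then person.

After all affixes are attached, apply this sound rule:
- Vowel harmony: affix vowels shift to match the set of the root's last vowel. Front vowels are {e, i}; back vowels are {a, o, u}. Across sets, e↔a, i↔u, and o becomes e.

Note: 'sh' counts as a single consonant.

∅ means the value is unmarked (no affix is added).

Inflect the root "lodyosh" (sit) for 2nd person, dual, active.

Attach voice active bu- (before consonant 'l') → bulodyosh.
Attach number dual she- → shebulodyosh.
Attach person 2nd person a- → ashebulodyosh.
Apply vowel harmony: ashebulodyosh → ashabulodyosh.

ashabulodyosh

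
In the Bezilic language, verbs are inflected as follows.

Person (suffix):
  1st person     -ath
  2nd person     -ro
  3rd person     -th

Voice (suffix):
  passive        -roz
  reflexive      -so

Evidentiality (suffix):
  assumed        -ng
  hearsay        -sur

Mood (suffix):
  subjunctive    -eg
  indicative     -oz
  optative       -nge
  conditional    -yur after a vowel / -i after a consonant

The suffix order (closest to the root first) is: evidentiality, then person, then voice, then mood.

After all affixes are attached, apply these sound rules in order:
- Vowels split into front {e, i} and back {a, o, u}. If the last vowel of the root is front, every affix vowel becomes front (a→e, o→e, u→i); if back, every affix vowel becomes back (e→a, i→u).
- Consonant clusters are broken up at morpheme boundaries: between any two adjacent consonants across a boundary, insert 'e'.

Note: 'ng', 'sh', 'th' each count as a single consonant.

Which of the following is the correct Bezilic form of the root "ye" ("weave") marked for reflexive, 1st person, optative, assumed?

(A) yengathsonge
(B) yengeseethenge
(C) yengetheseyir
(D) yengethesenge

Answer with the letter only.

D

Attach evidentiality assumed -ng → yeng.
Attach person 1st person -ath → yengath.
Attach voice reflexive -so → yengathso.
Attach mood optative -nge → yengathsonge.
Apply vowel harmony: yengathsonge → yengethsenge.
Apply epenthesis: yengethsenge → yengethesenge.
So the correct form is yengethesenge, option (D).
(B) yengeseethenge is wrong: it has the affixes in the wrong order.
(A) yengathsonge is wrong: it fails to apply the sound rule(s).
(C) yengetheseyir is wrong: it uses conditional instead of optative for mood.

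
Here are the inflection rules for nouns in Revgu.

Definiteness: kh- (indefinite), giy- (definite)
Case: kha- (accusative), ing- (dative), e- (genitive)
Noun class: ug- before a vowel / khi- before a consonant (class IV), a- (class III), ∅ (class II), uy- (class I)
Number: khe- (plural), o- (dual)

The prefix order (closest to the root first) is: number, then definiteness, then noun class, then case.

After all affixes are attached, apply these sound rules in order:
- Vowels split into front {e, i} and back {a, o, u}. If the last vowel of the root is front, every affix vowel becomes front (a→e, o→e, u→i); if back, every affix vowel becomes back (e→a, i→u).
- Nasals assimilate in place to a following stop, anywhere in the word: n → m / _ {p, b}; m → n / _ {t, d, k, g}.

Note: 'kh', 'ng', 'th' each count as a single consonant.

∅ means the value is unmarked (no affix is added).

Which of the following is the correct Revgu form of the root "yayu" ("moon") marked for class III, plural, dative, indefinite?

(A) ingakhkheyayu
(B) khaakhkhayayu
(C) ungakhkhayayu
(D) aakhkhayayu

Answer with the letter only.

Attach number plural khe- → kheyayu.
Attach definiteness indefinite kh- → khkheyayu.
Attach noun class class III a- → akhkheyayu.
Attach case dative ing- → ingakhkheyayu.
Apply vowel harmony: ingakhkheyayu → ungakhkhayayu.
Nasal assimilation: no change.
So the correct form is ungakhkhayayu, option (C).
(A) ingakhkheyayu is wrong: it fails to apply the sound rule(s).
(D) aakhkhayayu is wrong: it uses genitive instead of dative for case.
(B) khaakhkhayayu is wrong: it uses accusative instead of dative for case.

C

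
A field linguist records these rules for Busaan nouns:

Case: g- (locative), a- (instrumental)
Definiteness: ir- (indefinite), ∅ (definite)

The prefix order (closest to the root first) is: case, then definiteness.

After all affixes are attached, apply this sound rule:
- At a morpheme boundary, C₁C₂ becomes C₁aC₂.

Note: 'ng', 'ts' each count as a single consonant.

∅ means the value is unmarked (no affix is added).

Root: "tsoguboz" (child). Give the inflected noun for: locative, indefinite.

iragatsoguboz

Attach case locative g- → gtsoguboz.
Attach definiteness indefinite ir- → irgtsoguboz.
Apply epenthesis: irgtsoguboz → iragatsoguboz.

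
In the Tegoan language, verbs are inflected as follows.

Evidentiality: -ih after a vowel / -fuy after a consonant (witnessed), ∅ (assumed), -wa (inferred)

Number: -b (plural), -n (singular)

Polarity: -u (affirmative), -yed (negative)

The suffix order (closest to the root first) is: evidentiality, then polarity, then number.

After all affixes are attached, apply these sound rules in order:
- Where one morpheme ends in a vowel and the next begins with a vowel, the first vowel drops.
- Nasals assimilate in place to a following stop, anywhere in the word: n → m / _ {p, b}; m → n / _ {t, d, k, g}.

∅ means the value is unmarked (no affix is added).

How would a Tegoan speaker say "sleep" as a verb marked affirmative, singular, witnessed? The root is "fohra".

fohrihun

Attach evidentiality witnessed -ih (after vowel 'a') → fohraih.
Attach polarity affirmative -u → fohraihu.
Attach number singular -n → fohraihun.
Apply vowel deletion: fohraihun → fohrihun.
Nasal assimilation: no change.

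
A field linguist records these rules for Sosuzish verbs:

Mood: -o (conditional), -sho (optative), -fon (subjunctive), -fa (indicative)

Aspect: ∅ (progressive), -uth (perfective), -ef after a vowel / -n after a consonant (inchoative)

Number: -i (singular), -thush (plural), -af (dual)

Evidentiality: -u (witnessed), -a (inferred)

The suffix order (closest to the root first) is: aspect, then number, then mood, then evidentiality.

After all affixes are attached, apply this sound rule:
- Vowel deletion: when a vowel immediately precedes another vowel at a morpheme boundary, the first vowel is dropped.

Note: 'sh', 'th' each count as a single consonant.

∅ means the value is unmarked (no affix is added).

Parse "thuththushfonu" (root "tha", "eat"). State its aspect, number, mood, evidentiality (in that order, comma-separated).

Segment: tha-uth-thush-fon-u.
aspect: -uth → perfective.
number: -thush → plural.
mood: -fon → subjunctive.
evidentiality: -u → witnessed.

perfective, plural, subjunctive, witnessed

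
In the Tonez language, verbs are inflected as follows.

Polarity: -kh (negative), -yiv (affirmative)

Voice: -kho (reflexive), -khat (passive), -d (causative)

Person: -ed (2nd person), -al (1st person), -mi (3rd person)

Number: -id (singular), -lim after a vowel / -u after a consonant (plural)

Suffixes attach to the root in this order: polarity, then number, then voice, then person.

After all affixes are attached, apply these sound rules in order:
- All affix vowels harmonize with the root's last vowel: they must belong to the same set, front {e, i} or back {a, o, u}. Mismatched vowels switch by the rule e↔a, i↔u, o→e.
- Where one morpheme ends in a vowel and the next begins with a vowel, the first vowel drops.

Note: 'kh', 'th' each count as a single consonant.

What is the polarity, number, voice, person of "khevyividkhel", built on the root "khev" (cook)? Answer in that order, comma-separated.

affirmative, singular, reflexive, 1st person

Segment: khev-yiv-id-kho-al.
polarity: -yiv → affirmative.
number: -id → singular.
voice: -kho → reflexive.
person: -al → 1st person.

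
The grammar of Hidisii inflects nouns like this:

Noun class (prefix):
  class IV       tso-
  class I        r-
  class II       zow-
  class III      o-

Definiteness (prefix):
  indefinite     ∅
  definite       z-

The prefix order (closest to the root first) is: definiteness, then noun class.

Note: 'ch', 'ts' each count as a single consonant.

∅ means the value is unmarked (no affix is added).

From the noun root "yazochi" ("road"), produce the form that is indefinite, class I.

ryazochi

definiteness = indefinite: zero marking, form stays yazochi.
Attach noun class class I r- → ryazochi.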